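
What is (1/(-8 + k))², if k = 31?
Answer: 1/529 ≈ 0.0018904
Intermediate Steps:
(1/(-8 + k))² = (1/(-8 + 31))² = (1/23)² = 1/529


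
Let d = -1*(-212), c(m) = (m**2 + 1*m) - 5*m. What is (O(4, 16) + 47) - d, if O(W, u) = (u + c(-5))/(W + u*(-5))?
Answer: -12601/76 ≈ -165.80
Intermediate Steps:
c(m) = m**2 - 4*m (c(m) = (m**2 + m) - 5*m = (m + m**2) - 5*m = m**2 - 4*m)
d = 212
O(W, u) = (45 + u)/(W - 5*u) (O(W, u) = (u - 5*(-4 - 5))/(W + u*(-5)) = (u - 5*(-9))/(W - 5*u) = (u + 45)/(W - 5*u) = (45 + u)/(W - 5*u))
(O(4, 16) + 47) - d = ((45 + 16)/(4 - 5*16) + 47) - 1*212 = (61/(4 - 80) + 47) - 212 = (61/(-76) + 47) - 212 = (-1/76*61 + 47) - 212 = (-61/76 + 47) - 212 = 3511/76 - 212 = -12601/76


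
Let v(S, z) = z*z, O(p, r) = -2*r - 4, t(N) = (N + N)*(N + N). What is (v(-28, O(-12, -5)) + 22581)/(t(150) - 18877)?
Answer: 22617/71123 ≈ 0.31800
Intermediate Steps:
t(N) = 4*N² (t(N) = (2*N)*(2*N) = 4*N²)
O(p, r) = -4 - 2*r
v(S, z) = z²
(v(-28, O(-12, -5)) + 22581)/(t(150) - 18877) = ((-4 - 2*(-5))² + 22581)/(4*150² - 18877) = ((-4 + 10)² + 22581)/(4*22500 - 18877) = (6² + 22581)/(90000 - 18877) = (36 + 22581)/71123 = 22617*(1/71123) = 22617/71123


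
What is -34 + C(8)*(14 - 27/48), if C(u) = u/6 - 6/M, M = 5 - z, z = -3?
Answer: -5023/192 ≈ -26.161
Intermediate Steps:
M = 8 (M = 5 - 1*(-3) = 5 + 3 = 8)
C(u) = -3/4 + u/6 (C(u) = u/6 - 6/8 = u*(1/6) - 6*1/8 = u/6 - 3/4 = -3/4 + u/6)
-34 + C(8)*(14 - 27/48) = -34 + (-3/4 + (1/6)*8)*(14 - 27/48) = -34 + (-3/4 + 4/3)*(14 - 27*1/48) = -34 + 7*(14 - 9/16)/12 = -34 + (7/12)*(215/16) = -34 + 1505/192 = -5023/192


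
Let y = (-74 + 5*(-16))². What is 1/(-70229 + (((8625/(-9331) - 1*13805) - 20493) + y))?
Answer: -9331/754056066 ≈ -1.2374e-5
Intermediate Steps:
y = 23716 (y = (-74 - 80)² = (-154)² = 23716)
1/(-70229 + (((8625/(-9331) - 1*13805) - 20493) + y)) = 1/(-70229 + (((8625/(-9331) - 1*13805) - 20493) + 23716)) = 1/(-70229 + (((8625*(-1/9331) - 13805) - 20493) + 23716)) = 1/(-70229 + (((-8625/9331 - 13805) - 20493) + 23716)) = 1/(-70229 + ((-128823080/9331 - 20493) + 23716)) = 1/(-70229 + (-320043263/9331 + 23716)) = 1/(-70229 - 98749267/9331) = 1/(-754056066/9331) = -9331/754056066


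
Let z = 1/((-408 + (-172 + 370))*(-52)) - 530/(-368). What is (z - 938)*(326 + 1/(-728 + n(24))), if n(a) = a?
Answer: -408978400553/1339520 ≈ -3.0532e+5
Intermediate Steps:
z = 90437/62790 (z = -1/52/(-408 + 198) - 530*(-1/368) = -1/52/(-210) + 265/184 = -1/210*(-1/52) + 265/184 = 1/10920 + 265/184 = 90437/62790 ≈ 1.4403)
(z - 938)*(326 + 1/(-728 + n(24))) = (90437/62790 - 938)*(326 + 1/(-728 + 24)) = -58806583*(326 + 1/(-704))/62790 = -58806583*(326 - 1/704)/62790 = -58806583/62790*229503/704 = -408978400553/1339520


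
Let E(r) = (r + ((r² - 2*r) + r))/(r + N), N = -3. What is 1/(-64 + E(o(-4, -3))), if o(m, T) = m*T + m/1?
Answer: -5/256 ≈ -0.019531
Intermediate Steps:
o(m, T) = m + T*m (o(m, T) = T*m + m*1 = T*m + m = m + T*m)
E(r) = r²/(-3 + r) (E(r) = (r + ((r² - 2*r) + r))/(r - 3) = (r + (r² - r))/(-3 + r) = r²/(-3 + r))
1/(-64 + E(o(-4, -3))) = 1/(-64 + (-4*(1 - 3))²/(-3 - 4*(1 - 3))) = 1/(-64 + (-4*(-2))²/(-3 - 4*(-2))) = 1/(-64 + 8²/(-3 + 8)) = 1/(-64 + 64/5) = 1/(-256/5) = -5/256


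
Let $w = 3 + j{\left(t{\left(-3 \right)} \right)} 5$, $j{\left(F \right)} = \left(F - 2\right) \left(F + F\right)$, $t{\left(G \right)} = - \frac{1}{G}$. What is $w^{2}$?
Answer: $\frac{529}{81} \approx 6.5309$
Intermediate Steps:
$j{\left(F \right)} = 2 F \left(-2 + F\right)$ ($j{\left(F \right)} = \left(-2 + F\right) 2 F = 2 F \left(-2 + F\right)$)
$w = - \frac{23}{9}$ ($w = 3 + 2 \left(- \frac{1}{-3}\right) \left(-2 - \frac{1}{-3}\right) 5 = 3 + 2 \left(\left(-1\right) \left(- \frac{1}{3}\right)\right) \left(-2 - - \frac{1}{3}\right) 5 = 3 + 2 \cdot \frac{1}{3} \left(-2 + \frac{1}{3}\right) 5 = 3 + 2 \cdot \frac{1}{3} \left(- \frac{5}{3}\right) 5 = 3 - \frac{50}{9} = - \frac{23}{9} \approx -2.5556$)
$w^{2} = \left(- \frac{23}{9}\right)^{2} = \frac{529}{81}$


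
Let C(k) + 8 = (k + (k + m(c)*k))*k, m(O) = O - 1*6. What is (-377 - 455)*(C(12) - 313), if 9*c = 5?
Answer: 679744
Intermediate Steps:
c = 5/9 (c = (⅑)*5 = 5/9 ≈ 0.55556)
m(O) = -6 + O (m(O) = O - 6 = -6 + O)
C(k) = -8 - 31*k²/9 (C(k) = -8 + (k + (k + (-6 + 5/9)*k))*k = -8 + (k + (k - 49*k/9))*k = -8 + (k - 40*k/9)*k = -8 + (-31*k/9)*k = -8 - 31*k²/9)
(-377 - 455)*(C(12) - 313) = (-377 - 455)*((-8 - 31/9*12²) - 313) = -832*((-8 - 31/9*144) - 313) = -832*((-8 - 496) - 313) = -832*(-504 - 313) = -832*(-817) = 679744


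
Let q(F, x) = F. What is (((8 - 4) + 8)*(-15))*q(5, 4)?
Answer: -900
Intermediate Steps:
(((8 - 4) + 8)*(-15))*q(5, 4) = (((8 - 4) + 8)*(-15))*5 = ((4 + 8)*(-15))*5 = (12*(-15))*5 = -180*5 = -900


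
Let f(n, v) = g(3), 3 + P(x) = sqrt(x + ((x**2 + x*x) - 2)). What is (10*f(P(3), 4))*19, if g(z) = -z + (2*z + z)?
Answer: 1140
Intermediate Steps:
P(x) = -3 + sqrt(-2 + x + 2*x**2) (P(x) = -3 + sqrt(x + ((x**2 + x*x) - 2)) = -3 + sqrt(x + ((x**2 + x**2) - 2)) = -3 + sqrt(x + (2*x**2 - 2)) = -3 + sqrt(x + (-2 + 2*x**2)) = -3 + sqrt(-2 + x + 2*x**2))
g(z) = 2*z (g(z) = -z + 3*z = 2*z)
f(n, v) = 6 (f(n, v) = 2*3 = 6)
(10*f(P(3), 4))*19 = (10*6)*19 = 60*19 = 1140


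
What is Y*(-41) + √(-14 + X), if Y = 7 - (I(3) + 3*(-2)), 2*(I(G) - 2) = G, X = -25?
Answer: -779/2 + I*√39 ≈ -389.5 + 6.245*I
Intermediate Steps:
I(G) = 2 + G/2
Y = 19/2 (Y = 7 - ((2 + (½)*3) + 3*(-2)) = 7 - ((2 + 3/2) - 6) = 7 - (7/2 - 6) = 7 - 1*(-5/2) = 7 + 5/2 = 19/2 ≈ 9.5000)
Y*(-41) + √(-14 + X) = (19/2)*(-41) + √(-14 - 25) = -779/2 + √(-39) = -779/2 + I*√39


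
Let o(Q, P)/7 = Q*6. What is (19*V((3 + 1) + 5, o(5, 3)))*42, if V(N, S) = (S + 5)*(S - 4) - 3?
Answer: 35341026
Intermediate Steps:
o(Q, P) = 42*Q (o(Q, P) = 7*(Q*6) = 7*(6*Q) = 42*Q)
V(N, S) = -3 + (-4 + S)*(5 + S) (V(N, S) = (5 + S)*(-4 + S) - 3 = (-4 + S)*(5 + S) - 3 = -3 + (-4 + S)*(5 + S))
(19*V((3 + 1) + 5, o(5, 3)))*42 = (19*(-23 + 42*5 + (42*5)**2))*42 = (19*(-23 + 210 + 210**2))*42 = (19*(-23 + 210 + 44100))*42 = (19*44287)*42 = 841453*42 = 35341026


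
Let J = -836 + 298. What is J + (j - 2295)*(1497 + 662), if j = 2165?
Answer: -281208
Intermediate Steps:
J = -538
J + (j - 2295)*(1497 + 662) = -538 + (2165 - 2295)*(1497 + 662) = -538 - 130*2159 = -538 - 280670 = -281208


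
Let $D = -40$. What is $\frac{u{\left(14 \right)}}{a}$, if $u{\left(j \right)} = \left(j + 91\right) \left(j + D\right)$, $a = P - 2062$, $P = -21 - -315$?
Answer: $\frac{105}{68} \approx 1.5441$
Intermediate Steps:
$P = 294$ ($P = -21 + 315 = 294$)
$a = -1768$ ($a = 294 - 2062 = -1768$)
$u{\left(j \right)} = \left(-40 + j\right) \left(91 + j\right)$ ($u{\left(j \right)} = \left(j + 91\right) \left(j - 40\right) = \left(91 + j\right) \left(-40 + j\right) = \left(-40 + j\right) \left(91 + j\right)$)
$\frac{u{\left(14 \right)}}{a} = \frac{-3640 + 14^{2} + 51 \cdot 14}{-1768} = \left(-3640 + 196 + 714\right) \left(- \frac{1}{1768}\right) = \left(-2730\right) \left(- \frac{1}{1768}\right) = \frac{105}{68}$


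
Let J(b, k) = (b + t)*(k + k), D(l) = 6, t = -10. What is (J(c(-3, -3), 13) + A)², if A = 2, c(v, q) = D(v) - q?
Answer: 576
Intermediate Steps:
c(v, q) = 6 - q
J(b, k) = 2*k*(-10 + b) (J(b, k) = (b - 10)*(k + k) = (-10 + b)*(2*k) = 2*k*(-10 + b))
(J(c(-3, -3), 13) + A)² = (2*13*(-10 + (6 - 1*(-3))) + 2)² = (2*13*(-10 + (6 + 3)) + 2)² = (2*13*(-10 + 9) + 2)² = (2*13*(-1) + 2)² = (-26 + 2)² = (-24)² = 576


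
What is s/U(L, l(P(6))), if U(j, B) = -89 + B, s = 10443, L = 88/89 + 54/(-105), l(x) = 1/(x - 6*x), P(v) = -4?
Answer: -69620/593 ≈ -117.40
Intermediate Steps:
l(x) = -1/(5*x) (l(x) = 1/(-5*x) = -1/(5*x))
L = 1478/3115 (L = 88*(1/89) + 54*(-1/105) = 88/89 - 18/35 = 1478/3115 ≈ 0.47448)
s/U(L, l(P(6))) = 10443/(-89 - 1/5/(-4)) = 10443/(-89 - 1/5*(-1/4)) = 10443/(-89 + 1/20) = 10443/(-1779/20) = 10443*(-20/1779) = -69620/593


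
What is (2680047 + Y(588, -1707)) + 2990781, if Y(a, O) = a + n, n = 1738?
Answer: 5673154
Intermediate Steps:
Y(a, O) = 1738 + a (Y(a, O) = a + 1738 = 1738 + a)
(2680047 + Y(588, -1707)) + 2990781 = (2680047 + (1738 + 588)) + 2990781 = (2680047 + 2326) + 2990781 = 2682373 + 2990781 = 5673154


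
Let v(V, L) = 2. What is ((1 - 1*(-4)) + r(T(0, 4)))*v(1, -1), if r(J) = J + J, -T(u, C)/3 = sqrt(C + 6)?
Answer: 10 - 12*sqrt(10) ≈ -27.947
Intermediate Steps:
T(u, C) = -3*sqrt(6 + C) (T(u, C) = -3*sqrt(C + 6) = -3*sqrt(6 + C))
r(J) = 2*J
((1 - 1*(-4)) + r(T(0, 4)))*v(1, -1) = ((1 - 1*(-4)) + 2*(-3*sqrt(6 + 4)))*2 = ((1 + 4) + 2*(-3*sqrt(10)))*2 = (5 - 6*sqrt(10))*2 = 10 - 12*sqrt(10)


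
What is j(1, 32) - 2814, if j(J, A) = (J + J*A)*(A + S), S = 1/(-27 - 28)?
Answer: -8793/5 ≈ -1758.6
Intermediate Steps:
S = -1/55 (S = 1/(-55) = -1/55 ≈ -0.018182)
j(J, A) = (-1/55 + A)*(J + A*J) (j(J, A) = (J + J*A)*(A - 1/55) = (J + A*J)*(-1/55 + A) = (-1/55 + A)*(J + A*J))
j(1, 32) - 2814 = (1/55)*1*(-1 + 54*32 + 55*32²) - 2814 = (1/55)*1*(-1 + 1728 + 55*1024) - 2814 = (1/55)*1*(-1 + 1728 + 56320) - 2814 = (1/55)*1*58047 - 2814 = 5277/5 - 2814 = -8793/5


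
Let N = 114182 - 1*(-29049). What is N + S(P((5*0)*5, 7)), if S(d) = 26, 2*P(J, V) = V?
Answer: 143257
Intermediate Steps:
P(J, V) = V/2
N = 143231 (N = 114182 + 29049 = 143231)
N + S(P((5*0)*5, 7)) = 143231 + 26 = 143257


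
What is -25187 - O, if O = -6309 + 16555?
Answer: -35433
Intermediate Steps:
O = 10246
-25187 - O = -25187 - 1*10246 = -25187 - 10246 = -35433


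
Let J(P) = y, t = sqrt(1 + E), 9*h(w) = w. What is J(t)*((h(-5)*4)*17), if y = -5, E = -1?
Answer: 1700/9 ≈ 188.89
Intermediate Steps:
h(w) = w/9
t = 0 (t = sqrt(1 - 1) = sqrt(0) = 0)
J(P) = -5
J(t)*((h(-5)*4)*17) = -5*((1/9)*(-5))*4*17 = -5*(-5/9*4)*17 = -(-100)*17/9 = -5*(-340/9) = 1700/9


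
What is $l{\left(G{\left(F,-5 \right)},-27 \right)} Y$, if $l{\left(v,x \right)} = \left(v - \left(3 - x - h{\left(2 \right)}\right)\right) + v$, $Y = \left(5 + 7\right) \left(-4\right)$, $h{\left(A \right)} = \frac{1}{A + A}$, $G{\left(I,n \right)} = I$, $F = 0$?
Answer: $1428$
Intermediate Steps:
$h{\left(A \right)} = \frac{1}{2 A}$
$Y = -48$ ($Y = 12 \left(-4\right) = -48$)
$l{\left(v,x \right)} = - \frac{11}{4} + x + 2 v$ ($l{\left(v,x \right)} = \left(v + \left(\left(x + \frac{1}{2 \cdot 2}\right) - 3\right)\right) + v = \left(v + \left(\left(x + \frac{1}{2} \cdot \frac{1}{2}\right) - 3\right)\right) + v = \left(v + \left(\left(x + \frac{1}{4}\right) - 3\right)\right) + v = \left(v + \left(\left(\frac{1}{4} + x\right) - 3\right)\right) + v = \left(v + \left(- \frac{11}{4} + x\right)\right) + v = \left(- \frac{11}{4} + v + x\right) + v = - \frac{11}{4} + x + 2 v$)
$l{\left(G{\left(F,-5 \right)},-27 \right)} Y = \left(- \frac{11}{4} - 27 + 2 \cdot 0\right) \left(-48\right) = \left(- \frac{11}{4} - 27 + 0\right) \left(-48\right) = \left(- \frac{119}{4}\right) \left(-48\right) = 1428$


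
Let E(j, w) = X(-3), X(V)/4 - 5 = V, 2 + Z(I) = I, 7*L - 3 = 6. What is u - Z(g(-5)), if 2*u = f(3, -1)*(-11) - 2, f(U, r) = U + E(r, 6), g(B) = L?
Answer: -851/14 ≈ -60.786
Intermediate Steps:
L = 9/7 (L = 3/7 + (1/7)*6 = 3/7 + 6/7 = 9/7 ≈ 1.2857)
g(B) = 9/7
Z(I) = -2 + I
X(V) = 20 + 4*V
E(j, w) = 8 (E(j, w) = 20 + 4*(-3) = 20 - 12 = 8)
f(U, r) = 8 + U (f(U, r) = U + 8 = 8 + U)
u = -123/2 (u = ((8 + 3)*(-11) - 2)/2 = (11*(-11) - 2)/2 = (-121 - 2)/2 = (1/2)*(-123) = -123/2 ≈ -61.500)
u - Z(g(-5)) = -123/2 - (-2 + 9/7) = -123/2 - 1*(-5/7) = -123/2 + 5/7 = -851/14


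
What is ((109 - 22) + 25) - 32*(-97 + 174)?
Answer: -2352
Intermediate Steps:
((109 - 22) + 25) - 32*(-97 + 174) = (87 + 25) - 32*77 = 112 - 2464 = -2352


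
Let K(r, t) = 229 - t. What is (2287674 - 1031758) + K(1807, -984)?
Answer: 1257129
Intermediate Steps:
(2287674 - 1031758) + K(1807, -984) = (2287674 - 1031758) + (229 - 1*(-984)) = 1255916 + (229 + 984) = 1255916 + 1213 = 1257129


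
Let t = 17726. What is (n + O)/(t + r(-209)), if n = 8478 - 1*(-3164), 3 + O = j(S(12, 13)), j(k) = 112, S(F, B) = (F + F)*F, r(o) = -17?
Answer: 3917/5903 ≈ 0.66356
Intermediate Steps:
S(F, B) = 2*F**2 (S(F, B) = (2*F)*F = 2*F**2)
O = 109 (O = -3 + 112 = 109)
n = 11642 (n = 8478 + 3164 = 11642)
(n + O)/(t + r(-209)) = (11642 + 109)/(17726 - 17) = 11751/17709 = 11751*(1/17709) = 3917/5903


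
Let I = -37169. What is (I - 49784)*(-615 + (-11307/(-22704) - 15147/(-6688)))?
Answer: 15309781407001/287584 ≈ 5.3236e+7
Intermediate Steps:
(I - 49784)*(-615 + (-11307/(-22704) - 15147/(-6688))) = (-37169 - 49784)*(-615 + (-11307/(-22704) - 15147/(-6688))) = -86953*(-615 + (-11307*(-1/22704) - 15147*(-1/6688))) = -86953*(-615 + (3769/7568 + 1377/608)) = -86953*(-615 + 794543/287584) = -86953*(-176069617/287584) = 15309781407001/287584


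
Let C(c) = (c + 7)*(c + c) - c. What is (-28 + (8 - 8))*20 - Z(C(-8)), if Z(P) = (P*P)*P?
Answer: -14384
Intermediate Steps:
C(c) = -c + 2*c*(7 + c) (C(c) = (7 + c)*(2*c) - c = 2*c*(7 + c) - c = -c + 2*c*(7 + c))
Z(P) = P³ (Z(P) = P²*P = P³)
(-28 + (8 - 8))*20 - Z(C(-8)) = (-28 + (8 - 8))*20 - (-8*(13 + 2*(-8)))³ = (-28 + 0)*20 - (-8*(13 - 16))³ = -28*20 - (-8*(-3))³ = -560 - 1*24³ = -560 - 1*13824 = -560 - 13824 = -14384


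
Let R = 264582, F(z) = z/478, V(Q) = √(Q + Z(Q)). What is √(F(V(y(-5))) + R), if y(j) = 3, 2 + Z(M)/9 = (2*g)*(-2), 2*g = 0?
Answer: √(60452753688 + 478*I*√15)/478 ≈ 514.38 + 7.876e-6*I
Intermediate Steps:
g = 0 (g = (½)*0 = 0)
Z(M) = -18 (Z(M) = -18 + 9*((2*0)*(-2)) = -18 + 9*(0*(-2)) = -18 + 9*0 = -18 + 0 = -18)
V(Q) = √(-18 + Q) (V(Q) = √(Q - 18) = √(-18 + Q))
F(z) = z/478 (F(z) = z*(1/478) = z/478)
√(F(V(y(-5))) + R) = √(√(-18 + 3)/478 + 264582) = √(√(-15)/478 + 264582) = √((I*√15)/478 + 264582) = √(I*√15/478 + 264582) = √(264582 + I*√15/478)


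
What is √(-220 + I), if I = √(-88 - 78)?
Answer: √(-220 + I*√166) ≈ 0.43414 + 14.839*I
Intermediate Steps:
I = I*√166 (I = √(-166) = I*√166 ≈ 12.884*I)
√(-220 + I) = √(-220 + I*√166)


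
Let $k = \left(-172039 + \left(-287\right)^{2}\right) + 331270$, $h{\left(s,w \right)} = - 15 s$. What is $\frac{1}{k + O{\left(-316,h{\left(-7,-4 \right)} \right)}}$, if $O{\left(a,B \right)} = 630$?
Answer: $\frac{1}{242230} \approx 4.1283 \cdot 10^{-6}$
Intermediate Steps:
$k = 241600$ ($k = \left(-172039 + 82369\right) + 331270 = -89670 + 331270 = 241600$)
$\frac{1}{k + O{\left(-316,h{\left(-7,-4 \right)} \right)}} = \frac{1}{241600 + 630} = \frac{1}{242230}$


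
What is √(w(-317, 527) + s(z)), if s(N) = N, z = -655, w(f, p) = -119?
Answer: 3*I*√86 ≈ 27.821*I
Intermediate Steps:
√(w(-317, 527) + s(z)) = √(-119 - 655) = √(-774) = 3*I*√86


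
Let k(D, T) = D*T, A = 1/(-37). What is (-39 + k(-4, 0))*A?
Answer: 39/37 ≈ 1.0541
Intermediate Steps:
A = -1/37 ≈ -0.027027
(-39 + k(-4, 0))*A = (-39 - 4*0)*(-1/37) = (-39 + 0)*(-1/37) = -39*(-1/37) = 39/37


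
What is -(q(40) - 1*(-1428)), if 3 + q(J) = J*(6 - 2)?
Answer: -1585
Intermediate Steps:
q(J) = -3 + 4*J (q(J) = -3 + J*(6 - 2) = -3 + J*4 = -3 + 4*J)
-(q(40) - 1*(-1428)) = -((-3 + 4*40) - 1*(-1428)) = -((-3 + 160) + 1428) = -(157 + 1428) = -1*1585 = -1585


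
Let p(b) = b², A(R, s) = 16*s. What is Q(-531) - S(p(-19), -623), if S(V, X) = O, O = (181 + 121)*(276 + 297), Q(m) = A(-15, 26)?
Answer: -172630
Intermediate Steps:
Q(m) = 416 (Q(m) = 16*26 = 416)
O = 173046 (O = 302*573 = 173046)
S(V, X) = 173046
Q(-531) - S(p(-19), -623) = 416 - 1*173046 = 416 - 173046 = -172630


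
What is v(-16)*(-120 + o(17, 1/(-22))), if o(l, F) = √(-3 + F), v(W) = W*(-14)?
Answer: -26880 + 112*I*√1474/11 ≈ -26880.0 + 390.91*I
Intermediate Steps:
v(W) = -14*W
v(-16)*(-120 + o(17, 1/(-22))) = (-14*(-16))*(-120 + √(-3 + 1/(-22))) = 224*(-120 + √(-3 - 1/22)) = 224*(-120 + √(-67/22)) = 224*(-120 + I*√1474/22) = -26880 + 112*I*√1474/11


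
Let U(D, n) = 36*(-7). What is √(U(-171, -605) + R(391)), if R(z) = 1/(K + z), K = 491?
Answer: I*√444526/42 ≈ 15.874*I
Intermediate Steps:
U(D, n) = -252
R(z) = 1/(491 + z)
√(U(-171, -605) + R(391)) = √(-252 + 1/(491 + 391)) = √(-252 + 1/882) = √(-222263/882) = I*√444526/42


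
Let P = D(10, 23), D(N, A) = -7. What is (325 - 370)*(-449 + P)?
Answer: 20520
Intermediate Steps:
P = -7
(325 - 370)*(-449 + P) = (325 - 370)*(-449 - 7) = -45*(-456) = 20520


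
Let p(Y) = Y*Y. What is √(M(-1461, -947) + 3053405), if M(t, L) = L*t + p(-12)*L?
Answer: 2*√1075151 ≈ 2073.8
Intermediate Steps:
p(Y) = Y²
M(t, L) = 144*L + L*t (M(t, L) = L*t + (-12)²*L = L*t + 144*L = 144*L + L*t)
√(M(-1461, -947) + 3053405) = √(-947*(144 - 1461) + 3053405) = √(-947*(-1317) + 3053405) = √(1247199 + 3053405) = √4300604 = 2*√1075151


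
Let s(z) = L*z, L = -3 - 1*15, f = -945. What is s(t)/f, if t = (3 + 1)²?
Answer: 32/105 ≈ 0.30476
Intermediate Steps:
t = 16 (t = 4² = 16)
L = -18 (L = -3 - 15 = -18)
s(z) = -18*z
s(t)/f = -18*16/(-945) = -288*(-1/945) = 32/105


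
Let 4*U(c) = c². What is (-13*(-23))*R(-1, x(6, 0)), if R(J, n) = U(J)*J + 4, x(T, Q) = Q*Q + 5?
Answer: 4485/4 ≈ 1121.3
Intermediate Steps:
x(T, Q) = 5 + Q² (x(T, Q) = Q² + 5 = 5 + Q²)
U(c) = c²/4
R(J, n) = 4 + J³/4 (R(J, n) = (J²/4)*J + 4 = J³/4 + 4 = 4 + J³/4)
(-13*(-23))*R(-1, x(6, 0)) = (-13*(-23))*(4 + (¼)*(-1)³) = 299*(4 + (¼)*(-1)) = 299*(4 - ¼) = 299*(15/4) = 4485/4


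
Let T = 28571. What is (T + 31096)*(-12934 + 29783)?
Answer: 1005329283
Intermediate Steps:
(T + 31096)*(-12934 + 29783) = (28571 + 31096)*(-12934 + 29783) = 59667*16849 = 1005329283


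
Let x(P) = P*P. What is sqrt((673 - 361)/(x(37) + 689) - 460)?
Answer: 4*I*sqrt(69006)/49 ≈ 21.444*I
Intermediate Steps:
x(P) = P**2
sqrt((673 - 361)/(x(37) + 689) - 460) = sqrt((673 - 361)/(37**2 + 689) - 460) = sqrt(312/(1369 + 689) - 460) = sqrt(312/2058 - 460) = sqrt(312*(1/2058) - 460) = sqrt(52/343 - 460) = sqrt(-157728/343) = 4*I*sqrt(69006)/49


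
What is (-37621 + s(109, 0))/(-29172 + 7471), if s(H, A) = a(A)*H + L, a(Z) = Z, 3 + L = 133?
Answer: 37491/21701 ≈ 1.7276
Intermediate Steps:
L = 130 (L = -3 + 133 = 130)
s(H, A) = 130 + A*H (s(H, A) = A*H + 130 = 130 + A*H)
(-37621 + s(109, 0))/(-29172 + 7471) = (-37621 + (130 + 0*109))/(-29172 + 7471) = (-37621 + (130 + 0))/(-21701) = (-37621 + 130)*(-1/21701) = -37491*(-1/21701) = 37491/21701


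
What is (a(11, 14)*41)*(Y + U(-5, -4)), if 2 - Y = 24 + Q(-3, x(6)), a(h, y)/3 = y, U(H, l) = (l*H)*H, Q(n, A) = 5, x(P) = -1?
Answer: -218694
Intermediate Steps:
U(H, l) = l*H² (U(H, l) = (H*l)*H = l*H²)
a(h, y) = 3*y
Y = -27 (Y = 2 - (24 + 5) = 2 - 1*29 = 2 - 29 = -27)
(a(11, 14)*41)*(Y + U(-5, -4)) = ((3*14)*41)*(-27 - 4*(-5)²) = (42*41)*(-27 - 4*25) = 1722*(-27 - 100) = 1722*(-127) = -218694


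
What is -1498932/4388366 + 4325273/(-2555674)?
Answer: -11405831257043/5607616444342 ≈ -2.0340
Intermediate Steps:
-1498932/4388366 + 4325273/(-2555674) = -1498932*1/4388366 + 4325273*(-1/2555674) = -749466/2194183 - 4325273/2555674 = -11405831257043/5607616444342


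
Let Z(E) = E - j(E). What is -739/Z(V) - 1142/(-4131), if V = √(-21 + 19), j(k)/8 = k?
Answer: 1142/4131 - 739*I*√2/14 ≈ 0.27645 - 74.65*I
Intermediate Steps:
j(k) = 8*k
V = I*√2 (V = √(-2) = I*√2 ≈ 1.4142*I)
Z(E) = -7*E (Z(E) = E - 8*E = -7*E)
-739/Z(V) - 1142/(-4131) = -739*I*√2/14 - 1142/(-4131) = -739*I*√2/14 - 1142*(-1/4131) = -739*I*√2/14 + 1142/4131 = 1142/4131 - 739*I*√2/14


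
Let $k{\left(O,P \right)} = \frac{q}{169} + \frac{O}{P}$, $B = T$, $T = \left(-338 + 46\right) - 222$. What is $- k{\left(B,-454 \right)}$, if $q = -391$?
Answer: $\frac{45324}{38363} \approx 1.1814$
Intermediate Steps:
$T = -514$ ($T = -292 - 222 = -514$)
$B = -514$
$k{\left(O,P \right)} = - \frac{391}{169} + \frac{O}{P}$
$- k{\left(B,-454 \right)} = - (- \frac{391}{169} - \frac{514}{-454}) = - (- \frac{391}{169} - - \frac{257}{227}) = - (- \frac{391}{169} + \frac{257}{227}) = \left(-1\right) \left(- \frac{45324}{38363}\right) = \frac{45324}{38363}$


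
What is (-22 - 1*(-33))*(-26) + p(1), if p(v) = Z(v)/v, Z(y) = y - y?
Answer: -286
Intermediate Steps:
Z(y) = 0
p(v) = 0 (p(v) = 0/v = 0)
(-22 - 1*(-33))*(-26) + p(1) = (-22 - 1*(-33))*(-26) + 0 = (-22 + 33)*(-26) + 0 = 11*(-26) + 0 = -286 + 0 = -286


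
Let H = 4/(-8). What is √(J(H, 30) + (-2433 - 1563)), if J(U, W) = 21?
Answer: 5*I*√159 ≈ 63.048*I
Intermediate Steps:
H = -½ (H = 4*(-⅛) = -½ ≈ -0.50000)
√(J(H, 30) + (-2433 - 1563)) = √(21 + (-2433 - 1563)) = √(21 - 3996) = √(-3975) = 5*I*√159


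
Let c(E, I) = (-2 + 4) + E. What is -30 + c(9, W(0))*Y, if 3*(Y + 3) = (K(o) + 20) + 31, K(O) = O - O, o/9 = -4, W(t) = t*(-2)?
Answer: 124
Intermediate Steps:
W(t) = -2*t
c(E, I) = 2 + E
o = -36 (o = 9*(-4) = -36)
K(O) = 0
Y = 14 (Y = -3 + ((0 + 20) + 31)/3 = -3 + (20 + 31)/3 = -3 + (1/3)*51 = -3 + 17 = 14)
-30 + c(9, W(0))*Y = -30 + (2 + 9)*14 = -30 + 11*14 = -30 + 154 = 124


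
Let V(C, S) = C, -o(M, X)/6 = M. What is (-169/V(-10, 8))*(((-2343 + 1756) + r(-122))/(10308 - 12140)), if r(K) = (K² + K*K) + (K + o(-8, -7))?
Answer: -4919083/18320 ≈ -268.51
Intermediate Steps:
o(M, X) = -6*M
r(K) = 48 + K + 2*K² (r(K) = (K² + K*K) + (K - 6*(-8)) = (K² + K²) + (K + 48) = 2*K² + (48 + K) = 48 + K + 2*K²)
(-169/V(-10, 8))*(((-2343 + 1756) + r(-122))/(10308 - 12140)) = (-169/(-10))*(((-2343 + 1756) + (48 - 122 + 2*(-122)²))/(10308 - 12140)) = (-169*(-⅒))*((-587 + (48 - 122 + 2*14884))/(-1832)) = 169*((-587 + (48 - 122 + 29768))*(-1/1832))/10 = 169*((-587 + 29694)*(-1/1832))/10 = 169*(29107*(-1/1832))/10 = (169/10)*(-29107/1832) = -4919083/18320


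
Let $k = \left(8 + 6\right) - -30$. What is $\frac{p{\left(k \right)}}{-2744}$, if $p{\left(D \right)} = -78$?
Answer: $\frac{39}{1372} \approx 0.028426$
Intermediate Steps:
$k = 44$ ($k = 14 + 30 = 44$)
$\frac{p{\left(k \right)}}{-2744} = - \frac{78}{-2744} = \left(-78\right) \left(- \frac{1}{2744}\right) = \frac{39}{1372}$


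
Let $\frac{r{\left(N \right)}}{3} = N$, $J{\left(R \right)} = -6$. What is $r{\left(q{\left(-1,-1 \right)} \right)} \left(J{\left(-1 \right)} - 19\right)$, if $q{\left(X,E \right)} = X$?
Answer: $75$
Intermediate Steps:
$r{\left(N \right)} = 3 N$
$r{\left(q{\left(-1,-1 \right)} \right)} \left(J{\left(-1 \right)} - 19\right) = 3 \left(-1\right) \left(-6 - 19\right) = \left(-3\right) \left(-25\right) = 75$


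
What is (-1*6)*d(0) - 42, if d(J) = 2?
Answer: -54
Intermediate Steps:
(-1*6)*d(0) - 42 = -1*6*2 - 42 = -6*2 - 42 = -12 - 42 = -54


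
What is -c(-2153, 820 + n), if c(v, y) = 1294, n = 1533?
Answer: -1294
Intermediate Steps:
-c(-2153, 820 + n) = -1*1294 = -1294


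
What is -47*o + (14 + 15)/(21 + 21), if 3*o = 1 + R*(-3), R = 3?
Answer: 5293/42 ≈ 126.02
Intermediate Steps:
o = -8/3 (o = (1 + 3*(-3))/3 = (1 - 9)/3 = (1/3)*(-8) = -8/3 ≈ -2.6667)
-47*o + (14 + 15)/(21 + 21) = -47*(-8/3) + (14 + 15)/(21 + 21) = 376/3 + 29/42 = 5293/42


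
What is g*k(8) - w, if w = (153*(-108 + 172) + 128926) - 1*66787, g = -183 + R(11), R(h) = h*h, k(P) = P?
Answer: -72427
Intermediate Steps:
R(h) = h²
g = -62 (g = -183 + 11² = -183 + 121 = -62)
w = 71931 (w = (153*64 + 128926) - 66787 = (9792 + 128926) - 66787 = 138718 - 66787 = 71931)
g*k(8) - w = -62*8 - 1*71931 = -496 - 71931 = -72427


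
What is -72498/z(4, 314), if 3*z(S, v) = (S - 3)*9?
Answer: -24166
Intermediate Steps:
z(S, v) = -9 + 3*S (z(S, v) = ((S - 3)*9)/3 = ((-3 + S)*9)/3 = (-27 + 9*S)/3 = -9 + 3*S)
-72498/z(4, 314) = -72498/(-9 + 3*4) = -72498/(-9 + 12) = -72498/3 = -72498*⅓ = -24166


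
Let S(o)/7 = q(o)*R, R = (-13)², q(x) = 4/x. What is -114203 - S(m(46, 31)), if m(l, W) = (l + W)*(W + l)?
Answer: -96730617/847 ≈ -1.1420e+5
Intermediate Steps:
R = 169
m(l, W) = (W + l)² (m(l, W) = (W + l)*(W + l) = (W + l)²)
S(o) = 4732/o (S(o) = 7*((4/o)*169) = 7*(676/o) = 4732/o)
-114203 - S(m(46, 31)) = -114203 - 4732/((31 + 46)²) = -114203 - 4732/(77²) = -114203 - 4732/5929 = -114203 - 1*676/847 = -114203 - 676/847 = -96730617/847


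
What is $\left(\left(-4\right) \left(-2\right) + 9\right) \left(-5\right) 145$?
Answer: $-12325$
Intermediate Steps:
$\left(\left(-4\right) \left(-2\right) + 9\right) \left(-5\right) 145 = \left(8 + 9\right) \left(-5\right) 145 = 17 \left(-5\right) 145 = \left(-85\right) 145 = -12325$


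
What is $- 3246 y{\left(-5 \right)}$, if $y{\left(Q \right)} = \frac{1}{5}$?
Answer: $- \frac{3246}{5} \approx -649.2$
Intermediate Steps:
$y{\left(Q \right)} = \frac{1}{5}$
$- 3246 y{\left(-5 \right)} = \left(-3246\right) \frac{1}{5} = - \frac{3246}{5}$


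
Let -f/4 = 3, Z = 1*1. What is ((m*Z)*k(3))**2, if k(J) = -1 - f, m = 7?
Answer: 5929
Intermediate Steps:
Z = 1
f = -12 (f = -4*3 = -12)
k(J) = 11 (k(J) = -1 - 1*(-12) = -1 + 12 = 11)
((m*Z)*k(3))**2 = ((7*1)*11)**2 = (7*11)**2 = 77**2 = 5929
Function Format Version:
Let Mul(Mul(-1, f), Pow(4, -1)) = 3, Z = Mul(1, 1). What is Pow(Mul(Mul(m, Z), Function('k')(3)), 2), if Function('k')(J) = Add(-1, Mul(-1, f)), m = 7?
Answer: 5929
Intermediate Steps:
Z = 1
f = -12 (f = Mul(-4, 3) = -12)
Function('k')(J) = 11 (Function('k')(J) = Add(-1, Mul(-1, -12)) = Add(-1, 12) = 11)
Pow(Mul(Mul(m, Z), Function('k')(3)), 2) = Pow(Mul(Mul(7, 1), 11), 2) = Pow(Mul(7, 11), 2) = Pow(77, 2) = 5929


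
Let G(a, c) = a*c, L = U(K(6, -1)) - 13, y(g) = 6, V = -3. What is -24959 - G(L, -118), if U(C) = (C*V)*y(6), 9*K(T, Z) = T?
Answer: -27909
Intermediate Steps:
K(T, Z) = T/9
U(C) = -18*C (U(C) = (C*(-3))*6 = -3*C*6 = -18*C)
L = -25 (L = -2*6 - 13 = -18*⅔ - 13 = -12 - 13 = -25)
-24959 - G(L, -118) = -24959 - (-25)*(-118) = -24959 - 1*2950 = -24959 - 2950 = -27909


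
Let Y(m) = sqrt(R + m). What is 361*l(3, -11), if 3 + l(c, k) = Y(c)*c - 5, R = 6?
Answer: 361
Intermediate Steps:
Y(m) = sqrt(6 + m)
l(c, k) = -8 + c*sqrt(6 + c) (l(c, k) = -3 + (sqrt(6 + c)*c - 5) = -3 + (c*sqrt(6 + c) - 5) = -3 + (-5 + c*sqrt(6 + c)) = -8 + c*sqrt(6 + c))
361*l(3, -11) = 361*(-8 + 3*sqrt(6 + 3)) = 361*(-8 + 3*sqrt(9)) = 361*(-8 + 3*3) = 361*(-8 + 9) = 361*1 = 361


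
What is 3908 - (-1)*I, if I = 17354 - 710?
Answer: 20552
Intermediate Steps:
I = 16644
3908 - (-1)*I = 3908 - (-1)*16644 = 3908 - 1*(-16644) = 3908 + 16644 = 20552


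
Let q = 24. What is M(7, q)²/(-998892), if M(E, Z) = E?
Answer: -49/998892 ≈ -4.9054e-5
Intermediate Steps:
M(7, q)²/(-998892) = 7²/(-998892) = 49*(-1/998892) = -49/998892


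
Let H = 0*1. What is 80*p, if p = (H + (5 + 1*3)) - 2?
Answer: 480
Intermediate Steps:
H = 0
p = 6 (p = (0 + (5 + 1*3)) - 2 = (0 + (5 + 3)) - 2 = (0 + 8) - 2 = 8 - 2 = 6)
80*p = 80*6 = 480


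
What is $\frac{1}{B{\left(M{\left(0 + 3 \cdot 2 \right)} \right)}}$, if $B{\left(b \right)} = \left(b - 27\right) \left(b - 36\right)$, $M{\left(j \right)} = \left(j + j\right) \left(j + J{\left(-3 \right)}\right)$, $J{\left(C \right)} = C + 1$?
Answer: $\frac{1}{252} \approx 0.0039683$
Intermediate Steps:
$J{\left(C \right)} = 1 + C$
$M{\left(j \right)} = 2 j \left(-2 + j\right)$ ($M{\left(j \right)} = \left(j + j\right) \left(j + \left(1 - 3\right)\right) = 2 j \left(j - 2\right) = 2 j \left(-2 + j\right)$)
$B{\left(b \right)} = \left(-36 + b\right) \left(-27 + b\right)$ ($B{\left(b \right)} = \left(-27 + b\right) \left(-36 + b\right) = \left(-36 + b\right) \left(-27 + b\right)$)
$\frac{1}{B{\left(M{\left(0 + 3 \cdot 2 \right)} \right)}} = \frac{1}{972 + \left(2 \left(0 + 3 \cdot 2\right) \left(-2 + \left(0 + 3 \cdot 2\right)\right)\right)^{2} - 63 \cdot 2 \left(0 + 3 \cdot 2\right) \left(-2 + \left(0 + 3 \cdot 2\right)\right)} = \frac{1}{972 + \left(2 \left(0 + 6\right) \left(-2 + \left(0 + 6\right)\right)\right)^{2} - 63 \cdot 2 \left(0 + 6\right) \left(-2 + \left(0 + 6\right)\right)} = \frac{1}{972 + \left(2 \cdot 6 \left(-2 + 6\right)\right)^{2} - 63 \cdot 2 \cdot 6 \left(-2 + 6\right)} = \frac{1}{972 + \left(2 \cdot 6 \cdot 4\right)^{2} - 63 \cdot 2 \cdot 6 \cdot 4} = \frac{1}{972 + 48^{2} - 3024} = \frac{1}{972 + 2304 - 3024} = \frac{1}{252}$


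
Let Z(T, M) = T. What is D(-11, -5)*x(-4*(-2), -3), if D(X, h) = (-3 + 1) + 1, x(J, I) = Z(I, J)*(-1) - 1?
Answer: -2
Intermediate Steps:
x(J, I) = -1 - I (x(J, I) = I*(-1) - 1 = -I - 1 = -1 - I)
D(X, h) = -1 (D(X, h) = -2 + 1 = -1)
D(-11, -5)*x(-4*(-2), -3) = -(-1 - 1*(-3)) = -(-1 + 3) = -1*2 = -2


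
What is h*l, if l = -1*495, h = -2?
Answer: 990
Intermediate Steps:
l = -495
h*l = -2*(-495) = 990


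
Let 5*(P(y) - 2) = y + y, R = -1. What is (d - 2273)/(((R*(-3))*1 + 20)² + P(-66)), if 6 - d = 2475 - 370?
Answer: -21860/2523 ≈ -8.6643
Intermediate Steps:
P(y) = 2 + 2*y/5 (P(y) = 2 + (y + y)/5 = 2 + (2*y)/5 = 2 + 2*y/5)
d = -2099 (d = 6 - (2475 - 370) = 6 - 1*2105 = 6 - 2105 = -2099)
(d - 2273)/(((R*(-3))*1 + 20)² + P(-66)) = (-2099 - 2273)/((-1*(-3)*1 + 20)² + (2 + (⅖)*(-66))) = -4372/((3*1 + 20)² + (2 - 132/5)) = -4372/((3 + 20)² - 122/5) = -4372/(23² - 122/5) = -4372/(529 - 122/5) = -4372/2523/5 = -4372*5/2523 = -21860/2523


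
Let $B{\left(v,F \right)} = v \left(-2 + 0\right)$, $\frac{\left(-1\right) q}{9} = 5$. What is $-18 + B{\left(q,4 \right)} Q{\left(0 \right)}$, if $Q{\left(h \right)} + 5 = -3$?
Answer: $-738$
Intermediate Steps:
$q = -45$ ($q = \left(-9\right) 5 = -45$)
$Q{\left(h \right)} = -8$ ($Q{\left(h \right)} = -5 - 3 = -8$)
$B{\left(v,F \right)} = - 2 v$ ($B{\left(v,F \right)} = v \left(-2\right) = - 2 v$)
$-18 + B{\left(q,4 \right)} Q{\left(0 \right)} = -18 + \left(-2\right) \left(-45\right) \left(-8\right) = -18 + 90 \left(-8\right) = -18 - 720 = -738$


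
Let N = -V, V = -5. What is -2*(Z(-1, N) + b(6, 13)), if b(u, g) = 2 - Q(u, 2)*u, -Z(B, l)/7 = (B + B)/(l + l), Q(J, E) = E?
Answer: 86/5 ≈ 17.200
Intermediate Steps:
N = 5 (N = -1*(-5) = 5)
Z(B, l) = -7*B/l (Z(B, l) = -7*(B + B)/(l + l) = -7*2*B/(2*l) = -7*2*B*1/(2*l) = -7*B/l)
b(u, g) = 2 - 2*u
-2*(Z(-1, N) + b(6, 13)) = -2*(-7*(-1)/5 + (2 - 2*6)) = -2*(-7*(-1)*⅕ + (2 - 12)) = -2*(7/5 - 10) = -2*(-43/5) = 86/5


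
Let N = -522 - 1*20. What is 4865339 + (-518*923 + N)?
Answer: 4386683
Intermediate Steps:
N = -542 (N = -522 - 20 = -542)
4865339 + (-518*923 + N) = 4865339 + (-518*923 - 542) = 4865339 + (-478114 - 542) = 4865339 - 478656 = 4386683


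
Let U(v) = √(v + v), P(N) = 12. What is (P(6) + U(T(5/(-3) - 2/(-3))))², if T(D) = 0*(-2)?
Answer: 144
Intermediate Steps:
T(D) = 0
U(v) = √2*√v (U(v) = √(2*v) = √2*√v)
(P(6) + U(T(5/(-3) - 2/(-3))))² = (12 + √2*√0)² = (12 + √2*0)² = (12 + 0)² = 12² = 144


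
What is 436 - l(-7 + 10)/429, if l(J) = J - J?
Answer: 436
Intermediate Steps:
l(J) = 0
436 - l(-7 + 10)/429 = 436 - 0/429 = 436 - 1*0 = 436 + 0 = 436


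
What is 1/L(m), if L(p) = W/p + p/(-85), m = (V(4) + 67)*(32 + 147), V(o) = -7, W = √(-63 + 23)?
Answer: -105300824040/13305068826049 - 155193*I*√10/13305068826049 ≈ -0.0079143 - 3.6885e-8*I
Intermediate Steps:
W = 2*I*√10 (W = √(-40) = 2*I*√10 ≈ 6.3246*I)
m = 10740 (m = (-7 + 67)*(32 + 147) = 60*179 = 10740)
L(p) = -p/85 + 2*I*√10/p (L(p) = (2*I*√10)/p + p/(-85) = 2*I*√10/p + p*(-1/85) = 2*I*√10/p - p/85 = -p/85 + 2*I*√10/p)
1/L(m) = 1/(-1/85*10740 + 2*I*√10/10740) = 1/(-2148/17 + 2*I*√10*(1/10740)) = 1/(-2148/17 + I*√10/5370)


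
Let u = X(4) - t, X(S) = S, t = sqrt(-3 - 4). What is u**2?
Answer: (4 - I*sqrt(7))**2 ≈ 9.0 - 21.166*I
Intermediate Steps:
t = I*sqrt(7) (t = sqrt(-7) = I*sqrt(7) ≈ 2.6458*I)
u = 4 - I*sqrt(7) ≈ 4.0 - 2.6458*I
u**2 = (4 - I*sqrt(7))**2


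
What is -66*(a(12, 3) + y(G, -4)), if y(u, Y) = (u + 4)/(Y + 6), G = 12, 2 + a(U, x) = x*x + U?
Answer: -1782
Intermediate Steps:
a(U, x) = -2 + U + x**2 (a(U, x) = -2 + (x*x + U) = -2 + (x**2 + U) = -2 + (U + x**2) = -2 + U + x**2)
y(u, Y) = (4 + u)/(6 + Y)
-66*(a(12, 3) + y(G, -4)) = -66*((-2 + 12 + 3**2) + (4 + 12)/(6 - 4)) = -66*((-2 + 12 + 9) + 16/2) = -66*(19 + (1/2)*16) = -66*(19 + 8) = -66*27 = -1782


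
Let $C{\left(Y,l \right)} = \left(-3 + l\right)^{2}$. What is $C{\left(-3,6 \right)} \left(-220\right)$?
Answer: $-1980$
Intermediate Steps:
$C{\left(-3,6 \right)} \left(-220\right) = \left(-3 + 6\right)^{2} \left(-220\right) = 3^{2} \left(-220\right) = 9 \left(-220\right) = -1980$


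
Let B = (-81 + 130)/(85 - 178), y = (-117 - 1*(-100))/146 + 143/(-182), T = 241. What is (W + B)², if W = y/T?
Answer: 36933234961984/131172193959849 ≈ 0.28156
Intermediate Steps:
y = -461/511 (y = (-117 + 100)*(1/146) + 143*(-1/182) = -17*1/146 - 11/14 = -17/146 - 11/14 = -461/511 ≈ -0.90215)
B = -49/93 (B = 49/(-93) = 49*(-1/93) = -49/93 ≈ -0.52688)
W = -461/123151 (W = -461/511/241 = -461/511*1/241 = -461/123151 ≈ -0.0037434)
(W + B)² = (-461/123151 - 49/93)² = (-6077272/11453043)² = 36933234961984/131172193959849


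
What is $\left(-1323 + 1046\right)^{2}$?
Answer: $76729$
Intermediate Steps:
$\left(-1323 + 1046\right)^{2} = \left(-277\right)^{2} = 76729$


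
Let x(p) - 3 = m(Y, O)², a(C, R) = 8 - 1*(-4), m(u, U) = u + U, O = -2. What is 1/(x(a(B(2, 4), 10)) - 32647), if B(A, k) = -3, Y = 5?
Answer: -1/32635 ≈ -3.0642e-5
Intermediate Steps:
m(u, U) = U + u
a(C, R) = 12 (a(C, R) = 8 + 4 = 12)
x(p) = 12 (x(p) = 3 + (-2 + 5)² = 3 + 3² = 3 + 9 = 12)
1/(x(a(B(2, 4), 10)) - 32647) = 1/(12 - 32647) = 1/(-32635) = -1/32635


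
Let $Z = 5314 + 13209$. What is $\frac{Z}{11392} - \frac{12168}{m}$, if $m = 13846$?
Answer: $\frac{58925801}{78866816} \approx 0.74716$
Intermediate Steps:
$Z = 18523$
$\frac{Z}{11392} - \frac{12168}{m} = \frac{18523}{11392} - \frac{12168}{13846} = 18523 \cdot \frac{1}{11392} - \frac{6084}{6923} = \frac{18523}{11392} - \frac{6084}{6923} = \frac{58925801}{78866816}$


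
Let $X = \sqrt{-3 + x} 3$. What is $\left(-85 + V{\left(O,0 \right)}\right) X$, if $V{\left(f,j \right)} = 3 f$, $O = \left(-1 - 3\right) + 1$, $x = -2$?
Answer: $- 282 i \sqrt{5} \approx - 630.57 i$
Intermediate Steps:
$O = -3$ ($O = -4 + 1 = -3$)
$X = 3 i \sqrt{5}$ ($X = \sqrt{-3 - 2} \cdot 3 = \sqrt{-5} \cdot 3 = i \sqrt{5} \cdot 3 = 3 i \sqrt{5} \approx 6.7082 i$)
$\left(-85 + V{\left(O,0 \right)}\right) X = \left(-85 + 3 \left(-3\right)\right) 3 i \sqrt{5} = \left(-85 - 9\right) 3 i \sqrt{5} = - 94 \cdot 3 i \sqrt{5} = - 282 i \sqrt{5}$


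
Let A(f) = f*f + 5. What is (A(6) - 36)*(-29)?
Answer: -145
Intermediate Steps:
A(f) = 5 + f**2 (A(f) = f**2 + 5 = 5 + f**2)
(A(6) - 36)*(-29) = ((5 + 6**2) - 36)*(-29) = ((5 + 36) - 36)*(-29) = (41 - 36)*(-29) = 5*(-29) = -145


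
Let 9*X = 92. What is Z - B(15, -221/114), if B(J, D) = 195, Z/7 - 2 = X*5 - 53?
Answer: -1748/9 ≈ -194.22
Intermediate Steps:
X = 92/9 (X = (⅑)*92 = 92/9 ≈ 10.222)
Z = 7/9 (Z = 14 + 7*((92/9)*5 - 53) = 14 + 7*(460/9 - 53) = 14 + 7*(-17/9) = 14 - 119/9 = 7/9 ≈ 0.77778)
Z - B(15, -221/114) = 7/9 - 1*195 = 7/9 - 195 = -1748/9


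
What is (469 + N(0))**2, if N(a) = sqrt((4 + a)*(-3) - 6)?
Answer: 219943 + 2814*I*sqrt(2) ≈ 2.1994e+5 + 3979.6*I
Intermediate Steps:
N(a) = sqrt(-18 - 3*a) (N(a) = sqrt((-12 - 3*a) - 6) = sqrt(-18 - 3*a))
(469 + N(0))**2 = (469 + sqrt(-18 - 3*0))**2 = (469 + sqrt(-18 + 0))**2 = (469 + sqrt(-18))**2 = (469 + 3*I*sqrt(2))**2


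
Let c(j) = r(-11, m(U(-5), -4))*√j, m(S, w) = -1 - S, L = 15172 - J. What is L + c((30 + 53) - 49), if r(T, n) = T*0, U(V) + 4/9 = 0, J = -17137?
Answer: 32309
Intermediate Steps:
U(V) = -4/9 (U(V) = -4/9 + 0 = -4/9)
L = 32309 (L = 15172 - 1*(-17137) = 15172 + 17137 = 32309)
r(T, n) = 0
c(j) = 0 (c(j) = 0*√j = 0)
L + c((30 + 53) - 49) = 32309 + 0 = 32309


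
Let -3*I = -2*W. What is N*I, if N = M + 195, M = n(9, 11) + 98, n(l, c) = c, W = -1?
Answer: -608/3 ≈ -202.67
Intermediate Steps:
M = 109 (M = 11 + 98 = 109)
N = 304 (N = 109 + 195 = 304)
I = -⅔ (I = -(-2)*(-1)/3 = -⅓*2 = -⅔ ≈ -0.66667)
N*I = 304*(-⅔) = -608/3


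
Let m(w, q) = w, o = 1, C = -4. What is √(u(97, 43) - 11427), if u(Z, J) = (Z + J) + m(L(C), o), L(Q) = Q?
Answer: I*√11291 ≈ 106.26*I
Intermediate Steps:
u(Z, J) = -4 + J + Z (u(Z, J) = (Z + J) - 4 = (J + Z) - 4 = -4 + J + Z)
√(u(97, 43) - 11427) = √((-4 + 43 + 97) - 11427) = √(136 - 11427) = √(-11291) = I*√11291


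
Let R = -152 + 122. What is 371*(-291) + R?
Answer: -107991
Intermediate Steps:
R = -30
371*(-291) + R = 371*(-291) - 30 = -107961 - 30 = -107991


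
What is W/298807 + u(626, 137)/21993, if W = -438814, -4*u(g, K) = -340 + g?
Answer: -19344402005/13143324702 ≈ -1.4718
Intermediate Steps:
u(g, K) = 85 - g/4 (u(g, K) = -(-340 + g)/4 = 85 - g/4)
W/298807 + u(626, 137)/21993 = -438814/298807 + (85 - 1/4*626)/21993 = -438814*1/298807 + (85 - 313/2)*(1/21993) = -438814/298807 - 143/2*1/21993 = -438814/298807 - 143/43986 = -19344402005/13143324702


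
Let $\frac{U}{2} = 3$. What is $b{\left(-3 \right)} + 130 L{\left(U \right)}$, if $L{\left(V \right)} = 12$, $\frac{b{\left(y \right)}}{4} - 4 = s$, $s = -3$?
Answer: $1564$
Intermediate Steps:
$U = 6$ ($U = 2 \cdot 3 = 6$)
$b{\left(y \right)} = 4$ ($b{\left(y \right)} = 16 + 4 \left(-3\right) = 16 - 12 = 4$)
$b{\left(-3 \right)} + 130 L{\left(U \right)} = 4 + 130 \cdot 12 = 4 + 1560 = 1564$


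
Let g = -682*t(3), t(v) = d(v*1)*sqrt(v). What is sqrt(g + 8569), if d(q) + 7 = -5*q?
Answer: sqrt(8569 + 15004*sqrt(3)) ≈ 185.89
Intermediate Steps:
d(q) = -7 - 5*q
t(v) = sqrt(v)*(-7 - 5*v) (t(v) = (-7 - 5*v)*sqrt(v) = sqrt(v)*(-7 - 5*v))
g = 15004*sqrt(3) (g = -682*sqrt(3)*(-7 - 5*3) = -682*sqrt(3)*(-7 - 15) = -682*sqrt(3)*(-22) = -(-15004)*sqrt(3) = 15004*sqrt(3) ≈ 25988.)
sqrt(g + 8569) = sqrt(15004*sqrt(3) + 8569) = sqrt(8569 + 15004*sqrt(3))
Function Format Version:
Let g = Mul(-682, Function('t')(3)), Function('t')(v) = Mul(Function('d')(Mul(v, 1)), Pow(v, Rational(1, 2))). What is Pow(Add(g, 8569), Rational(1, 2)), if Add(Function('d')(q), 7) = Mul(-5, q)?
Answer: Pow(Add(8569, Mul(15004, Pow(3, Rational(1, 2)))), Rational(1, 2)) ≈ 185.89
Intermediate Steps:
Function('d')(q) = Add(-7, Mul(-5, q))
Function('t')(v) = Mul(Pow(v, Rational(1, 2)), Add(-7, Mul(-5, v))) (Function('t')(v) = Mul(Add(-7, Mul(-5, Mul(v, 1))), Pow(v, Rational(1, 2))) = Mul(Add(-7, Mul(-5, v)), Pow(v, Rational(1, 2))) = Mul(Pow(v, Rational(1, 2)), Add(-7, Mul(-5, v))))
g = Mul(15004, Pow(3, Rational(1, 2))) (g = Mul(-682, Mul(Pow(3, Rational(1, 2)), Add(-7, Mul(-5, 3)))) = Mul(-682, Mul(Pow(3, Rational(1, 2)), Add(-7, -15))) = Mul(-682, Mul(Pow(3, Rational(1, 2)), -22)) = Mul(-682, Mul(-22, Pow(3, Rational(1, 2)))) = Mul(15004, Pow(3, Rational(1, 2))) ≈ 25988.)
Pow(Add(g, 8569), Rational(1, 2)) = Pow(Add(Mul(15004, Pow(3, Rational(1, 2))), 8569), Rational(1, 2)) = Pow(Add(8569, Mul(15004, Pow(3, Rational(1, 2)))), Rational(1, 2))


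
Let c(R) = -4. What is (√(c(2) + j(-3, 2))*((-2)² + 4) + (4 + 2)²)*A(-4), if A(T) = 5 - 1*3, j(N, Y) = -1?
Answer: 72 + 16*I*√5 ≈ 72.0 + 35.777*I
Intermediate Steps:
A(T) = 2 (A(T) = 5 - 3 = 2)
(√(c(2) + j(-3, 2))*((-2)² + 4) + (4 + 2)²)*A(-4) = (√(-4 - 1)*((-2)² + 4) + (4 + 2)²)*2 = (√(-5)*(4 + 4) + 6²)*2 = ((I*√5)*8 + 36)*2 = (8*I*√5 + 36)*2 = (36 + 8*I*√5)*2 = 72 + 16*I*√5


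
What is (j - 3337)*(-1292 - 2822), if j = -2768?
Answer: 25115970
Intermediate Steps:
(j - 3337)*(-1292 - 2822) = (-2768 - 3337)*(-1292 - 2822) = -6105*(-4114) = 25115970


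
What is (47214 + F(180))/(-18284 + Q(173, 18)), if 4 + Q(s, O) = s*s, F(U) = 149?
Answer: 47363/11641 ≈ 4.0686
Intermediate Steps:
Q(s, O) = -4 + s**2 (Q(s, O) = -4 + s*s = -4 + s**2)
(47214 + F(180))/(-18284 + Q(173, 18)) = (47214 + 149)/(-18284 + (-4 + 173**2)) = 47363/(-18284 + (-4 + 29929)) = 47363/(-18284 + 29925) = 47363/11641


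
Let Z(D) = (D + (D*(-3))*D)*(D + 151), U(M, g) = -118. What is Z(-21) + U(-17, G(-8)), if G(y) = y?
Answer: -174838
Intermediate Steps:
Z(D) = (151 + D)*(D - 3*D²) (Z(D) = (D + (-3*D)*D)*(151 + D) = (D - 3*D²)*(151 + D) = (151 + D)*(D - 3*D²))
Z(-21) + U(-17, G(-8)) = -21*(151 - 452*(-21) - 3*(-21)²) - 118 = -21*(151 + 9492 - 3*441) - 118 = -21*(151 + 9492 - 1323) - 118 = -21*8320 - 118 = -174720 - 118 = -174838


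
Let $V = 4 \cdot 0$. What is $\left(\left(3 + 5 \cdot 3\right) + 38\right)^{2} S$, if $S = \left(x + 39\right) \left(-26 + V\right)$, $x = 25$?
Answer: $-5218304$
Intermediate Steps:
$V = 0$
$S = -1664$ ($S = \left(25 + 39\right) \left(-26 + 0\right) = 64 \left(-26\right) = -1664$)
$\left(\left(3 + 5 \cdot 3\right) + 38\right)^{2} S = \left(\left(3 + 5 \cdot 3\right) + 38\right)^{2} \left(-1664\right) = \left(\left(3 + 15\right) + 38\right)^{2} \left(-1664\right) = \left(18 + 38\right)^{2} \left(-1664\right) = 56^{2} \left(-1664\right) = 3136 \left(-1664\right) = -5218304$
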